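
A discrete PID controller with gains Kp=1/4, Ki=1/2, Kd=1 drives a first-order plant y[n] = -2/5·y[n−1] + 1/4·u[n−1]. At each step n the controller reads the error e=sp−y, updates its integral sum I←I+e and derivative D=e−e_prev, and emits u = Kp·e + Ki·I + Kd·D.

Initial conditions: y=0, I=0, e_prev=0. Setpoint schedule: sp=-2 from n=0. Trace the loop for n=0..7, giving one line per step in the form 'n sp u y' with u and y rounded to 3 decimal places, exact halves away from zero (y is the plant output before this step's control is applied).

0 -2 -3.500 0.000
1 -2 -0.969 -0.875
2 -2 -4.126 0.108
3 -2 -2.128 -1.075
4 -2 -5.475 -0.102
5 -2 -3.306 -1.328
6 -2 -6.675 -0.295
7 -2 -4.298 -1.551

(exact arithmetic carried between steps; '≈' marks a value shown rounded to 6 d.p. or computed from one; I and e_prev carry over from the previous line; the table rounds u and y to 3 d.p., halves away from zero)
n=0: y=0, sp=-2, e=sp−y=-2; I=-2, D=e−e_prev=-2; u=1/4·(-2)+1/2·(-2)+1·(-2)=-3.5; next y=-2/5·0+1/4·(-3.5)=-0.875
n=1: y=-0.875, sp=-2, e=sp−y=-1.125; I=-3.125, D=e−e_prev=0.875; u=1/4·(-1.125)+1/2·(-3.125)+1·0.875=-0.96875; next y=-2/5·(-0.875)+1/4·(-0.96875)≈0.107813
n=2: y≈0.107813, sp=-2, e=sp−y≈-2.107813; I≈-5.232813, D=e−e_prev≈-0.982813; u=1/4·(-2.107813)+1/2·(-5.232813)+1·(-0.982813)≈-4.126172; next y=-2/5·0.107813+1/4·(-4.126172)≈-1.074668
n=3: y≈-1.074668, sp=-2, e=sp−y≈-0.925332; I≈-6.158145, D=e−e_prev≈1.182480; u=1/4·(-0.925332)+1/2·(-6.158145)+1·1.182480≈-2.127925; next y=-2/5·(-1.074668)+1/4·(-2.127925)≈-0.102114
n=4: y≈-0.102114, sp=-2, e=sp−y≈-1.897886; I≈-8.056031, D=e−e_prev≈-0.972554; u=1/4·(-1.897886)+1/2·(-8.056031)+1·(-0.972554)≈-5.475041; next y=-2/5·(-0.102114)+1/4·(-5.475041)≈-1.327915
n=5: y≈-1.327915, sp=-2, e=sp−y≈-0.672085; I≈-8.728116, D=e−e_prev≈1.225801; u=1/4·(-0.672085)+1/2·(-8.728116)+1·1.225801≈-3.306279; next y=-2/5·(-1.327915)+1/4·(-3.306279)≈-0.295404
n=6: y≈-0.295404, sp=-2, e=sp−y≈-1.704596; I≈-10.432712, D=e−e_prev≈-1.032511; u=1/4·(-1.704596)+1/2·(-10.432712)+1·(-1.032511)≈-6.675016; next y=-2/5·(-0.295404)+1/4·(-6.675016)≈-1.550592
n=7: y≈-1.550592, sp=-2, e=sp−y≈-0.449408; I≈-10.882120, D=e−e_prev≈1.255189; u=1/4·(-0.449408)+1/2·(-10.882120)+1·1.255189≈-4.298223; next y=-2/5·(-1.550592)+1/4·(-4.298223)≈-0.454319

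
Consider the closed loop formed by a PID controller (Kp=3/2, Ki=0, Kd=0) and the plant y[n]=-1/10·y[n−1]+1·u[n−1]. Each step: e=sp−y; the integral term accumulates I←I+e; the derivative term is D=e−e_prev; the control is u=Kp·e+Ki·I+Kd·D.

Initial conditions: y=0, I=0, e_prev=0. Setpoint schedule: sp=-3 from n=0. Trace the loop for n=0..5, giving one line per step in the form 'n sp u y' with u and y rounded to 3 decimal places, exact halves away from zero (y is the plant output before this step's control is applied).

0 -3 -4.500 0.000
1 -3 2.250 -4.500
2 -3 -8.550 2.700
3 -3 8.730 -8.820
4 -3 -18.918 9.612
5 -3 25.319 -19.879

(exact arithmetic carried between steps; '≈' marks a value shown rounded to 6 d.p. or computed from one; I and e_prev carry over from the previous line; the table rounds u and y to 3 d.p., halves away from zero)
n=0: y=0, sp=-3, e=sp−y=-3; I=-3, D=e−e_prev=-3; u=3/2·(-3)+0·(-3)+0·(-3)=-4.5; next y=-1/10·0+1·(-4.5)=-4.5
n=1: y=-4.5, sp=-3, e=sp−y=1.5; I=-1.5, D=e−e_prev=4.5; u=3/2·1.5+0·(-1.5)+0·4.5=2.25; next y=-1/10·(-4.5)+1·2.25=2.7
n=2: y=2.7, sp=-3, e=sp−y=-5.7; I=-7.2, D=e−e_prev=-7.2; u=3/2·(-5.7)+0·(-7.2)+0·(-7.2)=-8.55; next y=-1/10·2.7+1·(-8.55)=-8.82
n=3: y=-8.82, sp=-3, e=sp−y=5.82; I=-1.38, D=e−e_prev=11.52; u=3/2·5.82+0·(-1.38)+0·11.52=8.73; next y=-1/10·(-8.82)+1·8.73=9.612
n=4: y=9.612, sp=-3, e=sp−y=-12.612; I=-13.992, D=e−e_prev=-18.432; u=3/2·(-12.612)+0·(-13.992)+0·(-18.432)=-18.918; next y=-1/10·9.612+1·(-18.918)=-19.8792
n=5: y=-19.8792, sp=-3, e=sp−y=16.8792; I=2.8872, D=e−e_prev=29.4912; u=3/2·16.8792+0·2.8872+0·29.4912=25.3188; next y=-1/10·(-19.8792)+1·25.3188=27.30672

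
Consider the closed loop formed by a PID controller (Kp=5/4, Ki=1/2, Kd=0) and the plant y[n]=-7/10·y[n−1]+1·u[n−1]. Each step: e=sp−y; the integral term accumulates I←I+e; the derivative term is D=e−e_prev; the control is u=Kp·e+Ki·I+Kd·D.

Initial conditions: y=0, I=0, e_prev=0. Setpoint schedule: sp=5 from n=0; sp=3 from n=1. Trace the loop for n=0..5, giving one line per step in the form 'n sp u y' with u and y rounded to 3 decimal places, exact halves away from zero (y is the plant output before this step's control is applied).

0 5 8.750 0.000
1 3 -7.563 8.750
2 3 28.828 -13.688
3 3 -53.998 38.409
4 3 137.061 -80.884
5 3 -301.485 193.680

(exact arithmetic carried between steps; '≈' marks a value shown rounded to 6 d.p. or computed from one; I and e_prev carry over from the previous line; the table rounds u and y to 3 d.p., halves away from zero)
n=0: y=0, sp=5, e=sp−y=5; I=5, D=e−e_prev=5; u=5/4·5+1/2·5+0·5=8.75; next y=-7/10·0+1·8.75=8.75
n=1: y=8.75, sp=3, e=sp−y=-5.75; I=-0.75, D=e−e_prev=-10.75; u=5/4·(-5.75)+1/2·(-0.75)+0·(-10.75)=-7.5625; next y=-7/10·8.75+1·(-7.5625)=-13.6875
n=2: y=-13.6875, sp=3, e=sp−y=16.6875; I=15.9375, D=e−e_prev=22.4375; u=5/4·16.6875+1/2·15.9375+0·22.4375=28.828125; next y=-7/10·(-13.6875)+1·28.828125=38.409375
n=3: y=38.409375, sp=3, e=sp−y=-35.409375; I=-19.471875, D=e−e_prev=-52.096875; u=5/4·(-35.409375)+1/2·(-19.471875)+0·(-52.096875)≈-53.997656; next y=-7/10·38.409375+1·(-53.997656)≈-80.884219
n=4: y≈-80.884219, sp=3, e=sp−y≈83.884219; I≈64.412344, D=e−e_prev≈119.293594; u=5/4·83.884219+1/2·64.412344+0·119.293594≈137.061445; next y=-7/10·(-80.884219)+1·137.061445≈193.680398
n=5: y≈193.680398, sp=3, e=sp−y≈-190.680398; I≈-126.268055, D=e−e_prev≈-274.564617; u=5/4·(-190.680398)+1/2·(-126.268055)+0·(-274.564617)≈-301.484525; next y=-7/10·193.680398+1·(-301.484525)≈-437.060804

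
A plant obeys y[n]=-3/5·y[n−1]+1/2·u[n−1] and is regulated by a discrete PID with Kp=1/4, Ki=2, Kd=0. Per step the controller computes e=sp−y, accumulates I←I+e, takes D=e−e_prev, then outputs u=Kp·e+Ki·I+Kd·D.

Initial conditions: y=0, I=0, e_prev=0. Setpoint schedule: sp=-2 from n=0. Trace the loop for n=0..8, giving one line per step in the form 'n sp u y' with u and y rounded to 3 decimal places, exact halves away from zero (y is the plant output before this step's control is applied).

0 -2 -4.500 0.000
1 -2 -3.438 -2.250
2 -2 -7.170 -0.369
3 -2 -3.694 -3.364
4 -2 -8.921 0.171
5 -2 -2.611 -4.563
6 -2 -10.975 1.433
7 -2 -0.336 -6.347
8 -2 -14.113 3.640

(exact arithmetic carried between steps; '≈' marks a value shown rounded to 6 d.p. or computed from one; I and e_prev carry over from the previous line; the table rounds u and y to 3 d.p., halves away from zero)
n=0: y=0, sp=-2, e=sp−y=-2; I=-2, D=e−e_prev=-2; u=1/4·(-2)+2·(-2)+0·(-2)=-4.5; next y=-3/5·0+1/2·(-4.5)=-2.25
n=1: y=-2.25, sp=-2, e=sp−y=0.25; I=-1.75, D=e−e_prev=2.25; u=1/4·0.25+2·(-1.75)+0·2.25=-3.4375; next y=-3/5·(-2.25)+1/2·(-3.4375)=-0.36875
n=2: y=-0.36875, sp=-2, e=sp−y=-1.63125; I=-3.38125, D=e−e_prev=-1.88125; u=1/4·(-1.63125)+2·(-3.38125)+0·(-1.88125)≈-7.170313; next y=-3/5·(-0.36875)+1/2·(-7.170313)≈-3.363906
n=3: y≈-3.363906, sp=-2, e=sp−y≈1.363906; I≈-2.017344, D=e−e_prev≈2.995156; u=1/4·1.363906+2·(-2.017344)+0·2.995156≈-3.693711; next y=-3/5·(-3.363906)+1/2·(-3.693711)≈0.171488
n=4: y≈0.171488, sp=-2, e=sp−y≈-2.171488; I≈-4.188832, D=e−e_prev≈-3.535395; u=1/4·(-2.171488)+2·(-4.188832)+0·(-3.535395)≈-8.920536; next y=-3/5·0.171488+1/2·(-8.920536)≈-4.563161
n=5: y≈-4.563161, sp=-2, e=sp−y≈2.563161; I≈-1.625671, D=e−e_prev≈4.734649; u=1/4·2.563161+2·(-1.625671)+0·4.734649≈-2.610552; next y=-3/5·(-4.563161)+1/2·(-2.610552)≈1.432621
n=6: y≈1.432621, sp=-2, e=sp−y≈-3.432621; I≈-5.058292, D=e−e_prev≈-5.995782; u=1/4·(-3.432621)+2·(-5.058292)+0·(-5.995782)≈-10.974739; next y=-3/5·1.432621+1/2·(-10.974739)≈-6.346942
n=7: y≈-6.346942, sp=-2, e=sp−y≈4.346942; I≈-0.711350, D=e−e_prev≈7.779563; u=1/4·4.346942+2·(-0.711350)+0·7.779563≈-0.335964; next y=-3/5·(-6.346942)+1/2·(-0.335964)≈3.640183
n=8: y≈3.640183, sp=-2, e=sp−y≈-5.640183; I≈-6.351533, D=e−e_prev≈-9.987125; u=1/4·(-5.640183)+2·(-6.351533)+0·(-9.987125)≈-14.113111; next y=-3/5·3.640183+1/2·(-14.113111)≈-9.240665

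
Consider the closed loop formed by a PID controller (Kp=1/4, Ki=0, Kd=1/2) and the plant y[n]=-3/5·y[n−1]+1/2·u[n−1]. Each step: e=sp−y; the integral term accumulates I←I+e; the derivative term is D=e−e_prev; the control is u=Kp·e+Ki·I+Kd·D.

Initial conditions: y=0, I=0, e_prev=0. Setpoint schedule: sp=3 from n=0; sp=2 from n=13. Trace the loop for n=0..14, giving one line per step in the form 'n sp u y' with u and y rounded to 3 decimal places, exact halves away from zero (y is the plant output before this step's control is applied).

(exact arithmetic carried between steps; '≈' marks a value shown rounded to 6 d.p. or computed from one; I and e_prev carry over from the previous line; the table rounds u and y to 3 d.p., halves away from zero)
n=0: y=0, sp=3, e=sp−y=3; I=3, D=e−e_prev=3; u=1/4·3+0·3+1/2·3=2.25; next y=-3/5·0+1/2·2.25=1.125
n=1: y=1.125, sp=3, e=sp−y=1.875; I=4.875, D=e−e_prev=-1.125; u=1/4·1.875+0·4.875+1/2·(-1.125)=-0.09375; next y=-3/5·1.125+1/2·(-0.09375)=-0.721875
n=2: y=-0.721875, sp=3, e=sp−y=3.721875; I=8.596875, D=e−e_prev=1.846875; u=1/4·3.721875+0·8.596875+1/2·1.846875≈1.853906; next y=-3/5·(-0.721875)+1/2·1.853906≈1.360078
n=3: y≈1.360078, sp=3, e=sp−y≈1.639922; I≈10.236797, D=e−e_prev≈-2.081953; u=1/4·1.639922+0·10.236797+1/2·(-2.081953)≈-0.630996; next y=-3/5·1.360078+1/2·(-0.630996)≈-1.131545
n=4: y≈-1.131545, sp=3, e=sp−y≈4.131545; I≈14.368342, D=e−e_prev≈2.491623; u=1/4·4.131545+0·14.368342+1/2·2.491623≈2.278698; next y=-3/5·(-1.131545)+1/2·2.278698≈1.818276
n=5: y≈1.818276, sp=3, e=sp−y≈1.181724; I≈15.550066, D=e−e_prev≈-2.949821; u=1/4·1.181724+0·15.550066+1/2·(-2.949821)≈-1.179479; next y=-3/5·1.818276+1/2·(-1.179479)≈-1.680705
n=6: y≈-1.680705, sp=3, e=sp−y≈4.680705; I≈20.230771, D=e−e_prev≈3.498981; u=1/4·4.680705+0·20.230771+1/2·3.498981≈2.919667; next y=-3/5·(-1.680705)+1/2·2.919667≈2.468256
n=7: y≈2.468256, sp=3, e=sp−y≈0.531744; I≈20.762515, D=e−e_prev≈-4.148962; u=1/4·0.531744+0·20.762515+1/2·(-4.148962)≈-1.941545; next y=-3/5·2.468256+1/2·(-1.941545)≈-2.451726
n=8: y≈-2.451726, sp=3, e=sp−y≈5.451726; I≈26.214241, D=e−e_prev≈4.919983; u=1/4·5.451726+0·26.214241+1/2·4.919983≈3.822923; next y=-3/5·(-2.451726)+1/2·3.822923≈3.382497
n=9: y≈3.382497, sp=3, e=sp−y≈-0.382497; I≈25.831744, D=e−e_prev≈-5.834224; u=1/4·(-0.382497)+0·25.831744+1/2·(-5.834224)≈-3.012736; next y=-3/5·3.382497+1/2·(-3.012736)≈-3.535866
n=10: y≈-3.535866, sp=3, e=sp−y≈6.535866; I≈32.367610, D=e−e_prev≈6.918364; u=1/4·6.535866+0·32.367610+1/2·6.918364≈5.093149; next y=-3/5·(-3.535866)+1/2·5.093149≈4.668094
n=11: y≈4.668094, sp=3, e=sp−y≈-1.668094; I≈30.699516, D=e−e_prev≈-8.203961; u=1/4·(-1.668094)+0·30.699516+1/2·(-8.203961)≈-4.519004; next y=-3/5·4.668094+1/2·(-4.519004)≈-5.060358
n=12: y≈-5.060358, sp=3, e=sp−y≈8.060358; I≈38.759874, D=e−e_prev≈9.728453; u=1/4·8.060358+0·38.759874+1/2·9.728453≈6.879316; next y=-3/5·(-5.060358)+1/2·6.879316≈6.475873
n=13: y≈6.475873, sp=2, e=sp−y≈-4.475873; I≈34.284001, D=e−e_prev≈-12.536231; u=1/4·(-4.475873)+0·34.284001+1/2·(-12.536231)≈-7.387084; next y=-3/5·6.475873+1/2·(-7.387084)≈-7.579066
n=14: y≈-7.579066, sp=2, e=sp−y≈9.579066; I≈43.863067, D=e−e_prev≈14.054939; u=1/4·9.579066+0·43.863067+1/2·14.054939≈9.422236; next y=-3/5·(-7.579066)+1/2·9.422236≈9.258557

0 3 2.250 0.000
1 3 -0.094 1.125
2 3 1.854 -0.722
3 3 -0.631 1.360
4 3 2.279 -1.132
5 3 -1.179 1.818
6 3 2.920 -1.681
7 3 -1.942 2.468
8 3 3.823 -2.452
9 3 -3.013 3.382
10 3 5.093 -3.536
11 3 -4.519 4.668
12 3 6.879 -5.060
13 2 -7.387 6.476
14 2 9.422 -7.579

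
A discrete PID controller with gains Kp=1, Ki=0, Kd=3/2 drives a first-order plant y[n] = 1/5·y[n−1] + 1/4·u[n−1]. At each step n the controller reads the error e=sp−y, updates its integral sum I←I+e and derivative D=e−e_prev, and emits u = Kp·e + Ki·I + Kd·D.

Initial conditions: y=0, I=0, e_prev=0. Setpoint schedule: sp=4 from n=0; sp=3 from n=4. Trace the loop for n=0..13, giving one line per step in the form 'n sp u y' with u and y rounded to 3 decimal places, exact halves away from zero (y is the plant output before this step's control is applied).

(exact arithmetic carried between steps; '≈' marks a value shown rounded to 6 d.p. or computed from one; I and e_prev carry over from the previous line; the table rounds u and y to 3 d.p., halves away from zero)
n=0: y=0, sp=4, e=sp−y=4; I=4, D=e−e_prev=4; u=1·4+0·4+3/2·4=10; next y=1/5·0+1/4·10=2.5
n=1: y=2.5, sp=4, e=sp−y=1.5; I=5.5, D=e−e_prev=-2.5; u=1·1.5+0·5.5+3/2·(-2.5)=-2.25; next y=1/5·2.5+1/4·(-2.25)=-0.0625
n=2: y=-0.0625, sp=4, e=sp−y=4.0625; I=9.5625, D=e−e_prev=2.5625; u=1·4.0625+0·9.5625+3/2·2.5625=7.90625; next y=1/5·(-0.0625)+1/4·7.90625≈1.964063
n=3: y≈1.964063, sp=4, e=sp−y≈2.035938; I≈11.598438, D=e−e_prev≈-2.026563; u=1·2.035938+0·11.598438+3/2·(-2.026563)≈-1.003906; next y=1/5·1.964063+1/4·(-1.003906)≈0.141836
n=4: y≈0.141836, sp=3, e=sp−y≈2.858164; I≈14.456602, D=e−e_prev≈0.822227; u=1·2.858164+0·14.456602+3/2·0.822227≈4.091504; next y=1/5·0.141836+1/4·4.091504≈1.051243
n=5: y≈1.051243, sp=3, e=sp−y≈1.948757; I≈16.405358, D=e−e_prev≈-0.909407; u=1·1.948757+0·16.405358+3/2·(-0.909407)≈0.584646; next y=1/5·1.051243+1/4·0.584646≈0.356410
n=6: y≈0.356410, sp=3, e=sp−y≈2.643590; I≈19.048948, D=e−e_prev≈0.694833; u=1·2.643590+0·19.048948+3/2·0.694833≈3.685839; next y=1/5·0.356410+1/4·3.685839≈0.992742
n=7: y≈0.992742, sp=3, e=sp−y≈2.007258; I≈21.056206, D=e−e_prev≈-0.636332; u=1·2.007258+0·21.056206+3/2·(-0.636332)≈1.052760; next y=1/5·0.992742+1/4·1.052760≈0.461739
n=8: y≈0.461739, sp=3, e=sp−y≈2.538261; I≈23.594468, D=e−e_prev≈0.531003; u=1·2.538261+0·23.594468+3/2·0.531003≈3.334767; next y=1/5·0.461739+1/4·3.334767≈0.926039
n=9: y≈0.926039, sp=3, e=sp−y≈2.073961; I≈25.668429, D=e−e_prev≈-0.464301; u=1·2.073961+0·25.668429+3/2·(-0.464301)≈1.377509; next y=1/5·0.926039+1/4·1.377509≈0.529585
n=10: y≈0.529585, sp=3, e=sp−y≈2.470415; I≈28.138843, D=e−e_prev≈0.396454; u=1·2.470415+0·28.138843+3/2·0.396454≈3.065096; next y=1/5·0.529585+1/4·3.065096≈0.872191
n=11: y≈0.872191, sp=3, e=sp−y≈2.127809; I≈30.266652, D=e−e_prev≈-0.342606; u=1·2.127809+0·30.266652+3/2·(-0.342606)≈1.613900; next y=1/5·0.872191+1/4·1.613900≈0.577913
n=12: y≈0.577913, sp=3, e=sp−y≈2.422087; I≈32.688739, D=e−e_prev≈0.294278; u=1·2.422087+0·32.688739+3/2·0.294278≈2.863503; next y=1/5·0.577913+1/4·2.863503≈0.831459
n=13: y≈0.831459, sp=3, e=sp−y≈2.168541; I≈34.857281, D=e−e_prev≈-0.253545; u=1·2.168541+0·34.857281+3/2·(-0.253545)≈1.788224; next y=1/5·0.831459+1/4·1.788224≈0.613348

0 4 10.000 0.000
1 4 -2.250 2.500
2 4 7.906 -0.063
3 4 -1.004 1.964
4 3 4.092 0.142
5 3 0.585 1.051
6 3 3.686 0.356
7 3 1.053 0.993
8 3 3.335 0.462
9 3 1.378 0.926
10 3 3.065 0.530
11 3 1.614 0.872
12 3 2.864 0.578
13 3 1.788 0.831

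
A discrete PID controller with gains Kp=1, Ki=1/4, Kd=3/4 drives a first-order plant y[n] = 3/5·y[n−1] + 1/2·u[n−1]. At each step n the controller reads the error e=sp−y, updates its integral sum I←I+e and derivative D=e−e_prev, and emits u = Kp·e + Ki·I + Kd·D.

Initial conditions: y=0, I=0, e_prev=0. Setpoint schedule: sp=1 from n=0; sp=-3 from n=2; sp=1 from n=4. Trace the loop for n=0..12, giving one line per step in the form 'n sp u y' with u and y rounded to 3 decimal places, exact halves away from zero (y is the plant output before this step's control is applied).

(exact arithmetic carried between steps; '≈' marks a value shown rounded to 6 d.p. or computed from one; I and e_prev carry over from the previous line; the table rounds u and y to 3 d.p., halves away from zero)
n=0: y=0, sp=1, e=sp−y=1; I=1, D=e−e_prev=1; u=1·1+1/4·1+3/4·1=2; next y=3/5·0+1/2·2=1
n=1: y=1, sp=1, e=sp−y=0; I=1, D=e−e_prev=-1; u=1·0+1/4·1+3/4·(-1)=-0.5; next y=3/5·1+1/2·(-0.5)=0.35
n=2: y=0.35, sp=-3, e=sp−y=-3.35; I=-2.35, D=e−e_prev=-3.35; u=1·(-3.35)+1/4·(-2.35)+3/4·(-3.35)=-6.45; next y=3/5·0.35+1/2·(-6.45)=-3.015
n=3: y=-3.015, sp=-3, e=sp−y=0.015; I=-2.335, D=e−e_prev=3.365; u=1·0.015+1/4·(-2.335)+3/4·3.365=1.955; next y=3/5·(-3.015)+1/2·1.955=-0.8315
n=4: y=-0.8315, sp=1, e=sp−y=1.8315; I=-0.5035, D=e−e_prev=1.8165; u=1·1.8315+1/4·(-0.5035)+3/4·1.8165=3.068; next y=3/5·(-0.8315)+1/2·3.068=1.0351
n=5: y=1.0351, sp=1, e=sp−y=-0.0351; I=-0.5386, D=e−e_prev=-1.8666; u=1·(-0.0351)+1/4·(-0.5386)+3/4·(-1.8666)=-1.5697; next y=3/5·1.0351+1/2·(-1.5697)=-0.16379
n=6: y=-0.16379, sp=1, e=sp−y=1.16379; I=0.62519, D=e−e_prev=1.19889; u=1·1.16379+1/4·0.62519+3/4·1.19889=2.219255; next y=3/5·(-0.16379)+1/2·2.219255≈1.011354
n=7: y≈1.011354, sp=1, e=sp−y≈-0.011354; I≈0.613837, D=e−e_prev≈-1.175144; u=1·(-0.011354)+1/4·0.613837+3/4·(-1.175144)≈-0.739252; next y=3/5·1.011354+1/2·(-0.739252)≈0.237186
n=8: y≈0.237186, sp=1, e=sp−y≈0.762814; I≈1.376650, D=e−e_prev≈0.774167; u=1·0.762814+1/4·1.376650+3/4·0.774167≈1.687602; next y=3/5·0.237186+1/2·1.687602≈0.986113
n=9: y≈0.986113, sp=1, e=sp−y≈0.013887; I≈1.390538, D=e−e_prev≈-0.748927; u=1·0.013887+1/4·1.390538+3/4·(-0.748927)≈-0.200173; next y=3/5·0.986113+1/2·(-0.200173)≈0.491581
n=10: y≈0.491581, sp=1, e=sp−y≈0.508419; I≈1.898957, D=e−e_prev≈0.494532; u=1·0.508419+1/4·1.898957+3/4·0.494532≈1.354057; next y=3/5·0.491581+1/2·1.354057≈0.971977
n=11: y≈0.971977, sp=1, e=sp−y≈0.028023; I≈1.926980, D=e−e_prev≈-0.480396; u=1·0.028023+1/4·1.926980+3/4·(-0.480396)≈0.149471; next y=3/5·0.971977+1/2·0.149471≈0.657922
n=12: y≈0.657922, sp=1, e=sp−y≈0.342078; I≈2.269058, D=e−e_prev≈0.314055; u=1·0.342078+1/4·2.269058+3/4·0.314055≈1.144884; next y=3/5·0.657922+1/2·1.144884≈0.967195

0 1 2.000 0.000
1 1 -0.500 1.000
2 -3 -6.450 0.350
3 -3 1.955 -3.015
4 1 3.068 -0.832
5 1 -1.570 1.035
6 1 2.219 -0.164
7 1 -0.739 1.011
8 1 1.688 0.237
9 1 -0.200 0.986
10 1 1.354 0.492
11 1 0.149 0.972
12 1 1.145 0.658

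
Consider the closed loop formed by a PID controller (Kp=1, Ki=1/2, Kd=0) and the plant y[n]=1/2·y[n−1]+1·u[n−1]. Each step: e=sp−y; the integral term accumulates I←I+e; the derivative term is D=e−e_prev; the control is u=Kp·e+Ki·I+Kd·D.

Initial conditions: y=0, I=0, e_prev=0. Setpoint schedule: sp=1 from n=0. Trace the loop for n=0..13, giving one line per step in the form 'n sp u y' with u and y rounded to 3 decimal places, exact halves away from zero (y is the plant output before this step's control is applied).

0 1 1.500 0.000
1 1 -0.250 1.500
2 1 1.000 0.500
3 1 0.125 1.250
4 1 0.750 0.750
5 1 0.313 1.125
6 1 0.625 0.875
7 1 0.406 1.063
8 1 0.563 0.938
9 1 0.453 1.031
10 1 0.531 0.969
11 1 0.477 1.016
12 1 0.516 0.984
13 1 0.488 1.008

(exact arithmetic carried between steps; '≈' marks a value shown rounded to 6 d.p. or computed from one; I and e_prev carry over from the previous line; the table rounds u and y to 3 d.p., halves away from zero)
n=0: y=0, sp=1, e=sp−y=1; I=1, D=e−e_prev=1; u=1·1+1/2·1+0·1=1.5; next y=1/2·0+1·1.5=1.5
n=1: y=1.5, sp=1, e=sp−y=-0.5; I=0.5, D=e−e_prev=-1.5; u=1·(-0.5)+1/2·0.5+0·(-1.5)=-0.25; next y=1/2·1.5+1·(-0.25)=0.5
n=2: y=0.5, sp=1, e=sp−y=0.5; I=1, D=e−e_prev=1; u=1·0.5+1/2·1+0·1=1; next y=1/2·0.5+1·1=1.25
n=3: y=1.25, sp=1, e=sp−y=-0.25; I=0.75, D=e−e_prev=-0.75; u=1·(-0.25)+1/2·0.75+0·(-0.75)=0.125; next y=1/2·1.25+1·0.125=0.75
n=4: y=0.75, sp=1, e=sp−y=0.25; I=1, D=e−e_prev=0.5; u=1·0.25+1/2·1+0·0.5=0.75; next y=1/2·0.75+1·0.75=1.125
n=5: y=1.125, sp=1, e=sp−y=-0.125; I=0.875, D=e−e_prev=-0.375; u=1·(-0.125)+1/2·0.875+0·(-0.375)=0.3125; next y=1/2·1.125+1·0.3125=0.875
n=6: y=0.875, sp=1, e=sp−y=0.125; I=1, D=e−e_prev=0.25; u=1·0.125+1/2·1+0·0.25=0.625; next y=1/2·0.875+1·0.625=1.0625
n=7: y=1.0625, sp=1, e=sp−y=-0.0625; I=0.9375, D=e−e_prev=-0.1875; u=1·(-0.0625)+1/2·0.9375+0·(-0.1875)=0.40625; next y=1/2·1.0625+1·0.40625=0.9375
n=8: y=0.9375, sp=1, e=sp−y=0.0625; I=1, D=e−e_prev=0.125; u=1·0.0625+1/2·1+0·0.125=0.5625; next y=1/2·0.9375+1·0.5625=1.03125
n=9: y=1.03125, sp=1, e=sp−y=-0.03125; I=0.96875, D=e−e_prev=-0.09375; u=1·(-0.03125)+1/2·0.96875+0·(-0.09375)=0.453125; next y=1/2·1.03125+1·0.453125=0.96875
n=10: y=0.96875, sp=1, e=sp−y=0.03125; I=1, D=e−e_prev=0.0625; u=1·0.03125+1/2·1+0·0.0625=0.53125; next y=1/2·0.96875+1·0.53125=1.015625
n=11: y=1.015625, sp=1, e=sp−y=-0.015625; I=0.984375, D=e−e_prev=-0.046875; u=1·(-0.015625)+1/2·0.984375+0·(-0.046875)≈0.476563; next y=1/2·1.015625+1·0.476563≈0.984375
n=12: y=0.984375, sp=1, e=sp−y=0.015625; I=1, D=e−e_prev=0.03125; u=1·0.015625+1/2·1+0·0.03125=0.515625; next y=1/2·0.984375+1·0.515625≈1.007813
n=13: y≈1.007813, sp=1, e=sp−y≈-0.007813; I≈0.992188, D=e−e_prev≈-0.023438; u=1·(-0.007813)+1/2·0.992188+0·(-0.023438)≈0.488281; next y=1/2·1.007813+1·0.488281≈0.992188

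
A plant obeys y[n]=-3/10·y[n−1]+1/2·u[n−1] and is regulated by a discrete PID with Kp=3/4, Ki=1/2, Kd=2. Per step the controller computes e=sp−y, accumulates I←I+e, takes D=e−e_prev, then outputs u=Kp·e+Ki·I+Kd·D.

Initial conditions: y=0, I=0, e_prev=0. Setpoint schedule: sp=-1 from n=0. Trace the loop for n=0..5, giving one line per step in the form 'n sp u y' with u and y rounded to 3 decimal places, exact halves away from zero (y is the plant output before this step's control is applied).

0 -1 -3.250 0.000
1 -1 3.531 -1.625
2 -1 -12.010 2.253
3 -1 23.155 -6.681
4 -1 -57.727 13.582
5 -1 126.699 -32.938

(exact arithmetic carried between steps; '≈' marks a value shown rounded to 6 d.p. or computed from one; I and e_prev carry over from the previous line; the table rounds u and y to 3 d.p., halves away from zero)
n=0: y=0, sp=-1, e=sp−y=-1; I=-1, D=e−e_prev=-1; u=3/4·(-1)+1/2·(-1)+2·(-1)=-3.25; next y=-3/10·0+1/2·(-3.25)=-1.625
n=1: y=-1.625, sp=-1, e=sp−y=0.625; I=-0.375, D=e−e_prev=1.625; u=3/4·0.625+1/2·(-0.375)+2·1.625=3.53125; next y=-3/10·(-1.625)+1/2·3.53125=2.253125
n=2: y=2.253125, sp=-1, e=sp−y=-3.253125; I=-3.628125, D=e−e_prev=-3.878125; u=3/4·(-3.253125)+1/2·(-3.628125)+2·(-3.878125)≈-12.010156; next y=-3/10·2.253125+1/2·(-12.010156)≈-6.681016
n=3: y≈-6.681016, sp=-1, e=sp−y≈5.681016; I≈2.052891, D=e−e_prev≈8.934141; u=3/4·5.681016+1/2·2.052891+2·8.934141≈23.155488; next y=-3/10·(-6.681016)+1/2·23.155488≈13.582049
n=4: y≈13.582049, sp=-1, e=sp−y≈-14.582049; I≈-12.529158, D=e−e_prev≈-20.263064; u=3/4·(-14.582049)+1/2·(-12.529158)+2·(-20.263064)≈-57.727245; next y=-3/10·13.582049+1/2·(-57.727245)≈-32.938237
n=5: y≈-32.938237, sp=-1, e=sp−y≈31.938237; I≈19.409079, D=e−e_prev≈46.520286; u=3/4·31.938237+1/2·19.409079+2·46.520286≈126.698789; next y=-3/10·(-32.938237)+1/2·126.698789≈73.230865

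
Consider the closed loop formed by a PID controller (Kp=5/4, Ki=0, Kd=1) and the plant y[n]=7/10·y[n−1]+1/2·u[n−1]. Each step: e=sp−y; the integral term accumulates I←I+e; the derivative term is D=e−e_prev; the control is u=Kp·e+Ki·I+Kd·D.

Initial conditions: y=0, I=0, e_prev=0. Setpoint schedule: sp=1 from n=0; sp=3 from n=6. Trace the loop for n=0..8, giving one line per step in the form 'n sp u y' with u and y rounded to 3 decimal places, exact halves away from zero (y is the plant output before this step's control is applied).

0 1 2.250 0.000
1 1 -1.281 1.125
2 1 2.045 0.147
3 1 -1.135 1.125
4 1 1.879 0.220
5 1 -0.991 1.094
6 3 6.236 0.270
7 3 -3.421 3.307
8 3 5.697 0.605

(exact arithmetic carried between steps; '≈' marks a value shown rounded to 6 d.p. or computed from one; I and e_prev carry over from the previous line; the table rounds u and y to 3 d.p., halves away from zero)
n=0: y=0, sp=1, e=sp−y=1; I=1, D=e−e_prev=1; u=5/4·1+0·1+1·1=2.25; next y=7/10·0+1/2·2.25=1.125
n=1: y=1.125, sp=1, e=sp−y=-0.125; I=0.875, D=e−e_prev=-1.125; u=5/4·(-0.125)+0·0.875+1·(-1.125)=-1.28125; next y=7/10·1.125+1/2·(-1.28125)=0.146875
n=2: y=0.146875, sp=1, e=sp−y=0.853125; I=1.728125, D=e−e_prev=0.978125; u=5/4·0.853125+0·1.728125+1·0.978125≈2.044531; next y=7/10·0.146875+1/2·2.044531≈1.125078
n=3: y≈1.125078, sp=1, e=sp−y≈-0.125078; I≈1.603047, D=e−e_prev≈-0.978203; u=5/4·(-0.125078)+0·1.603047+1·(-0.978203)≈-1.134551; next y=7/10·1.125078+1/2·(-1.134551)≈0.220279
n=4: y≈0.220279, sp=1, e=sp−y≈0.779721; I≈2.382768, D=e−e_prev≈0.904799; u=5/4·0.779721+0·2.382768+1·0.904799≈1.879450; next y=7/10·0.220279+1/2·1.879450≈1.093920
n=5: y≈1.093920, sp=1, e=sp−y≈-0.093920; I≈2.288847, D=e−e_prev≈-0.873641; u=5/4·(-0.093920)+0·2.288847+1·(-0.873641)≈-0.991042; next y=7/10·1.093920+1/2·(-0.991042)≈0.270223
n=6: y≈0.270223, sp=3, e=sp−y≈2.729777; I≈5.018624, D=e−e_prev≈2.823697; u=5/4·2.729777+0·5.018624+1·2.823697≈6.235917; next y=7/10·0.270223+1/2·6.235917≈3.307115
n=7: y≈3.307115, sp=3, e=sp−y≈-0.307115; I≈4.711509, D=e−e_prev≈-3.036892; u=5/4·(-0.307115)+0·4.711509+1·(-3.036892)≈-3.420786; next y=7/10·3.307115+1/2·(-3.420786)≈0.604588
n=8: y≈0.604588, sp=3, e=sp−y≈2.395412; I≈7.106921, D=e−e_prev≈2.702527; u=5/4·2.395412+0·7.106921+1·2.702527≈5.696793; next y=7/10·0.604588+1/2·5.696793≈3.271608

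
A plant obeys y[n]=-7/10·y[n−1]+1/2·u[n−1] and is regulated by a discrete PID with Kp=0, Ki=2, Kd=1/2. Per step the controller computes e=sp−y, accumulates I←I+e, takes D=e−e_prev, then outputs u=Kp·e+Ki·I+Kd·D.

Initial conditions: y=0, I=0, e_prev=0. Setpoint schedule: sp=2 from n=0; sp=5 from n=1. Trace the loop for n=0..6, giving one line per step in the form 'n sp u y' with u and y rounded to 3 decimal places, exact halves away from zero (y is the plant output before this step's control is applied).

(exact arithmetic carried between steps; '≈' marks a value shown rounded to 6 d.p. or computed from one; I and e_prev carry over from the previous line; the table rounds u and y to 3 d.p., halves away from zero)
n=0: y=0, sp=2, e=sp−y=2; I=2, D=e−e_prev=2; u=0·2+2·2+1/2·2=5; next y=-7/10·0+1/2·5=2.5
n=1: y=2.5, sp=5, e=sp−y=2.5; I=4.5, D=e−e_prev=0.5; u=0·2.5+2·4.5+1/2·0.5=9.25; next y=-7/10·2.5+1/2·9.25=2.875
n=2: y=2.875, sp=5, e=sp−y=2.125; I=6.625, D=e−e_prev=-0.375; u=0·2.125+2·6.625+1/2·(-0.375)=13.0625; next y=-7/10·2.875+1/2·13.0625=4.51875
n=3: y=4.51875, sp=5, e=sp−y=0.48125; I=7.10625, D=e−e_prev=-1.64375; u=0·0.48125+2·7.10625+1/2·(-1.64375)=13.390625; next y=-7/10·4.51875+1/2·13.390625≈3.532188
n=4: y≈3.532188, sp=5, e=sp−y≈1.467813; I≈8.574063, D=e−e_prev≈0.986563; u=0·1.467813+2·8.574063+1/2·0.986563≈17.641406; next y=-7/10·3.532188+1/2·17.641406≈6.348172
n=5: y≈6.348172, sp=5, e=sp−y≈-1.348172; I≈7.225891, D=e−e_prev≈-2.815984; u=0·(-1.348172)+2·7.225891+1/2·(-2.815984)≈13.043789; next y=-7/10·6.348172+1/2·13.043789≈2.078174
n=6: y≈2.078174, sp=5, e=sp−y≈2.921826; I≈10.147716, D=e−e_prev≈4.269998; u=0·2.921826+2·10.147716+1/2·4.269998≈22.430432; next y=-7/10·2.078174+1/2·22.430432≈9.760494

0 2 5.000 0.000
1 5 9.250 2.500
2 5 13.063 2.875
3 5 13.391 4.519
4 5 17.641 3.532
5 5 13.044 6.348
6 5 22.430 2.078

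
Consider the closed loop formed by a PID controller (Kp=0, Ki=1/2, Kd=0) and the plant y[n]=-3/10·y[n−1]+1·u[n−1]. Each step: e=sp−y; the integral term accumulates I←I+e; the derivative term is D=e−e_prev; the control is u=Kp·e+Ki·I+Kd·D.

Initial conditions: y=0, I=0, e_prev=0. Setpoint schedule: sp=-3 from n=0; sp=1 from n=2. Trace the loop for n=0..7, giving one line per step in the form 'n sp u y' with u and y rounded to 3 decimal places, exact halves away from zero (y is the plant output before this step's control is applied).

0 -3 -1.500 0.000
1 -3 -2.250 -1.500
2 1 -0.850 -1.800
3 1 -0.195 -0.310
4 1 0.356 -0.102
5 1 0.663 0.387
6 1 0.889 0.547
7 1 1.027 0.725

(exact arithmetic carried between steps; '≈' marks a value shown rounded to 6 d.p. or computed from one; I and e_prev carry over from the previous line; the table rounds u and y to 3 d.p., halves away from zero)
n=0: y=0, sp=-3, e=sp−y=-3; I=-3, D=e−e_prev=-3; u=0·(-3)+1/2·(-3)+0·(-3)=-1.5; next y=-3/10·0+1·(-1.5)=-1.5
n=1: y=-1.5, sp=-3, e=sp−y=-1.5; I=-4.5, D=e−e_prev=1.5; u=0·(-1.5)+1/2·(-4.5)+0·1.5=-2.25; next y=-3/10·(-1.5)+1·(-2.25)=-1.8
n=2: y=-1.8, sp=1, e=sp−y=2.8; I=-1.7, D=e−e_prev=4.3; u=0·2.8+1/2·(-1.7)+0·4.3=-0.85; next y=-3/10·(-1.8)+1·(-0.85)=-0.31
n=3: y=-0.31, sp=1, e=sp−y=1.31; I=-0.39, D=e−e_prev=-1.49; u=0·1.31+1/2·(-0.39)+0·(-1.49)=-0.195; next y=-3/10·(-0.31)+1·(-0.195)=-0.102
n=4: y=-0.102, sp=1, e=sp−y=1.102; I=0.712, D=e−e_prev=-0.208; u=0·1.102+1/2·0.712+0·(-0.208)=0.356; next y=-3/10·(-0.102)+1·0.356=0.3866
n=5: y=0.3866, sp=1, e=sp−y=0.6134; I=1.3254, D=e−e_prev=-0.4886; u=0·0.6134+1/2·1.3254+0·(-0.4886)=0.6627; next y=-3/10·0.3866+1·0.6627=0.54672
n=6: y=0.54672, sp=1, e=sp−y=0.45328; I=1.77868, D=e−e_prev=-0.16012; u=0·0.45328+1/2·1.77868+0·(-0.16012)=0.88934; next y=-3/10·0.54672+1·0.88934=0.725324
n=7: y=0.725324, sp=1, e=sp−y=0.274676; I=2.053356, D=e−e_prev=-0.178604; u=0·0.274676+1/2·2.053356+0·(-0.178604)=1.026678; next y=-3/10·0.725324+1·1.026678≈0.809081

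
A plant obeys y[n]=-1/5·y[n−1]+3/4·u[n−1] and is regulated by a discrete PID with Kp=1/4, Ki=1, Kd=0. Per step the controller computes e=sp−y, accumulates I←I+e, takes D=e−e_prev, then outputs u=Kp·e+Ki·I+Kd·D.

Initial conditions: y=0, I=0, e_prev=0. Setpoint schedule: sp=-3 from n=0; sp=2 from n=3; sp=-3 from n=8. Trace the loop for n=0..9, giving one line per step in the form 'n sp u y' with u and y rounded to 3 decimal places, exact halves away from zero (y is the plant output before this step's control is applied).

(exact arithmetic carried between steps; '≈' marks a value shown rounded to 6 d.p. or computed from one; I and e_prev carry over from the previous line; the table rounds u and y to 3 d.p., halves away from zero)
n=0: y=0, sp=-3, e=sp−y=-3; I=-3, D=e−e_prev=-3; u=1/4·(-3)+1·(-3)+0·(-3)=-3.75; next y=-1/5·0+3/4·(-3.75)=-2.8125
n=1: y=-2.8125, sp=-3, e=sp−y=-0.1875; I=-3.1875, D=e−e_prev=2.8125; u=1/4·(-0.1875)+1·(-3.1875)+0·2.8125=-3.234375; next y=-1/5·(-2.8125)+3/4·(-3.234375)≈-1.863281
n=2: y≈-1.863281, sp=-3, e=sp−y≈-1.136719; I≈-4.324219, D=e−e_prev≈-0.949219; u=1/4·(-1.136719)+1·(-4.324219)+0·(-0.949219)≈-4.608398; next y=-1/5·(-1.863281)+3/4·(-4.608398)≈-3.083643
n=3: y≈-3.083643, sp=2, e=sp−y≈5.083643; I≈0.759424, D=e−e_prev≈6.220361; u=1/4·5.083643+1·0.759424+0·6.220361≈2.030334; next y=-1/5·(-3.083643)+3/4·2.030334≈2.139479
n=4: y≈2.139479, sp=2, e=sp−y≈-0.139479; I≈0.619944, D=e−e_prev≈-5.223122; u=1/4·(-0.139479)+1·0.619944+0·(-5.223122)≈0.585075; next y=-1/5·2.139479+3/4·0.585075≈0.010910
n=5: y≈0.010910, sp=2, e=sp−y≈1.989090; I≈2.609034, D=e−e_prev≈2.128569; u=1/4·1.989090+1·2.609034+0·2.128569≈3.106307; next y=-1/5·0.010910+3/4·3.106307≈2.327548
n=6: y≈2.327548, sp=2, e=sp−y≈-0.327548; I≈2.281486, D=e−e_prev≈-2.316638; u=1/4·(-0.327548)+1·2.281486+0·(-2.316638)≈2.199599; next y=-1/5·2.327548+3/4·2.199599≈1.184190
n=7: y≈1.184190, sp=2, e=sp−y≈0.815810; I≈3.097296, D=e−e_prev≈1.143358; u=1/4·0.815810+1·3.097296+0·1.143358≈3.301249; next y=-1/5·1.184190+3/4·3.301249≈2.239099
n=8: y≈2.239099, sp=-3, e=sp−y≈-5.239099; I≈-2.141802, D=e−e_prev≈-6.054909; u=1/4·(-5.239099)+1·(-2.141802)+0·(-6.054909)≈-3.451577; next y=-1/5·2.239099+3/4·(-3.451577)≈-3.036503
n=9: y≈-3.036503, sp=-3, e=sp−y≈0.036503; I≈-2.105300, D=e−e_prev≈5.275601; u=1/4·0.036503+1·(-2.105300)+0·5.275601≈-2.096174; next y=-1/5·(-3.036503)+3/4·(-2.096174)≈-0.964830

0 -3 -3.750 0.000
1 -3 -3.234 -2.813
2 -3 -4.608 -1.863
3 2 2.030 -3.084
4 2 0.585 2.139
5 2 3.106 0.011
6 2 2.200 2.328
7 2 3.301 1.184
8 -3 -3.452 2.239
9 -3 -2.096 -3.037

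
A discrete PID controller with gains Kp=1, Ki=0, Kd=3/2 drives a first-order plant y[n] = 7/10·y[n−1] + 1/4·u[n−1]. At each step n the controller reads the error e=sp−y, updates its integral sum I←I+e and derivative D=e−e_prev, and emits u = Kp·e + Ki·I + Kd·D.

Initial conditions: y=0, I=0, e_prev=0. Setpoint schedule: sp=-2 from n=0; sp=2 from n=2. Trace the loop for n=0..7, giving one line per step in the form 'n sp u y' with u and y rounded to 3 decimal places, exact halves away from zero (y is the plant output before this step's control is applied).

(exact arithmetic carried between steps; '≈' marks a value shown rounded to 6 d.p. or computed from one; I and e_prev carry over from the previous line; the table rounds u and y to 3 d.p., halves away from zero)
n=0: y=0, sp=-2, e=sp−y=-2; I=-2, D=e−e_prev=-2; u=1·(-2)+0·(-2)+3/2·(-2)=-5; next y=7/10·0+1/4·(-5)=-1.25
n=1: y=-1.25, sp=-2, e=sp−y=-0.75; I=-2.75, D=e−e_prev=1.25; u=1·(-0.75)+0·(-2.75)+3/2·1.25=1.125; next y=7/10·(-1.25)+1/4·1.125=-0.59375
n=2: y=-0.59375, sp=2, e=sp−y=2.59375; I=-0.15625, D=e−e_prev=3.34375; u=1·2.59375+0·(-0.15625)+3/2·3.34375=7.609375; next y=7/10·(-0.59375)+1/4·7.609375≈1.486719
n=3: y≈1.486719, sp=2, e=sp−y≈0.513281; I≈0.357031, D=e−e_prev≈-2.080469; u=1·0.513281+0·0.357031+3/2·(-2.080469)≈-2.607422; next y=7/10·1.486719+1/4·(-2.607422)≈0.388848
n=4: y≈0.388848, sp=2, e=sp−y≈1.611152; I≈1.968184, D=e−e_prev≈1.097871; u=1·1.611152+0·1.968184+3/2·1.097871≈3.257959; next y=7/10·0.388848+1/4·3.257959≈1.086683
n=5: y≈1.086683, sp=2, e=sp−y≈0.913317; I≈2.881500, D=e−e_prev≈-0.697835; u=1·0.913317+0·2.881500+3/2·(-0.697835)≈-0.133436; next y=7/10·1.086683+1/4·(-0.133436)≈0.727319
n=6: y≈0.727319, sp=2, e=sp−y≈1.272681; I≈4.154181, D=e−e_prev≈0.359364; u=1·1.272681+0·4.154181+3/2·0.359364≈1.811727; next y=7/10·0.727319+1/4·1.811727≈0.962055
n=7: y≈0.962055, sp=2, e=sp−y≈1.037945; I≈5.192126, D=e−e_prev≈-0.234736; u=1·1.037945+0·5.192126+3/2·(-0.234736)≈0.685841; next y=7/10·0.962055+1/4·0.685841≈0.844899

0 -2 -5.000 0.000
1 -2 1.125 -1.250
2 2 7.609 -0.594
3 2 -2.607 1.487
4 2 3.258 0.389
5 2 -0.133 1.087
6 2 1.812 0.727
7 2 0.686 0.962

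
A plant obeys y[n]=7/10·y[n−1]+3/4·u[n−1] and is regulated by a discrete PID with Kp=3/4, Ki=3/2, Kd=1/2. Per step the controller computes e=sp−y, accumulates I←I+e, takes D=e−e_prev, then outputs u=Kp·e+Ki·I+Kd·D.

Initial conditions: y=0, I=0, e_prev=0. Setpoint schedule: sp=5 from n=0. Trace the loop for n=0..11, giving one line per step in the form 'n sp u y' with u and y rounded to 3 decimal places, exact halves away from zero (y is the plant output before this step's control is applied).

0 5 13.750 0.000
1 5 -9.609 10.313
2 5 15.905 0.012
3 5 -14.558 11.937
4 5 20.873 -2.562
5 5 -20.197 13.861
6 5 27.815 -5.445
7 5 -28.031 17.050
8 5 37.022 -9.089
9 5 -38.770 21.405
10 5 49.492 -14.095
11 5 -53.321 27.253

(exact arithmetic carried between steps; '≈' marks a value shown rounded to 6 d.p. or computed from one; I and e_prev carry over from the previous line; the table rounds u and y to 3 d.p., halves away from zero)
n=0: y=0, sp=5, e=sp−y=5; I=5, D=e−e_prev=5; u=3/4·5+3/2·5+1/2·5=13.75; next y=7/10·0+3/4·13.75=10.3125
n=1: y=10.3125, sp=5, e=sp−y=-5.3125; I=-0.3125, D=e−e_prev=-10.3125; u=3/4·(-5.3125)+3/2·(-0.3125)+1/2·(-10.3125)=-9.609375; next y=7/10·10.3125+3/4·(-9.609375)≈0.011719
n=2: y≈0.011719, sp=5, e=sp−y≈4.988281; I≈4.675781, D=e−e_prev≈10.300781; u=3/4·4.988281+3/2·4.675781+1/2·10.300781≈15.905273; next y=7/10·0.011719+3/4·15.905273≈11.937158
n=3: y≈11.937158, sp=5, e=sp−y≈-6.937158; I≈-2.261377, D=e−e_prev≈-11.925439; u=3/4·(-6.937158)+3/2·(-2.261377)+1/2·(-11.925439)≈-14.557654; next y=7/10·11.937158+3/4·(-14.557654)≈-2.562230
n=4: y≈-2.562230, sp=5, e=sp−y≈7.562230; I≈5.300853, D=e−e_prev≈14.499388; u=3/4·7.562230+3/2·5.300853+1/2·14.499388≈20.872645; next y=7/10·(-2.562230)+3/4·20.872645≈13.860923
n=5: y≈13.860923, sp=5, e=sp−y≈-8.860923; I≈-3.560070, D=e−e_prev≈-16.423153; u=3/4·(-8.860923)+3/2·(-3.560070)+1/2·(-16.423153)≈-20.197374; next y=7/10·13.860923+3/4·(-20.197374)≈-5.445385
n=6: y≈-5.445385, sp=5, e=sp−y≈10.445385; I≈6.885314, D=e−e_prev≈19.306308; u=3/4·10.445385+3/2·6.885314+1/2·19.306308≈27.815164; next y=7/10·(-5.445385)+3/4·27.815164≈17.049603
n=7: y≈17.049603, sp=5, e=sp−y≈-12.049603; I≈-5.164289, D=e−e_prev≈-22.494988; u=3/4·(-12.049603)+3/2·(-5.164289)+1/2·(-22.494988)≈-28.031130; next y=7/10·17.049603+3/4·(-28.031130)≈-9.088625
n=8: y≈-9.088625, sp=5, e=sp−y≈14.088625; I≈8.924336, D=e−e_prev≈26.138229; u=3/4·14.088625+3/2·8.924336+1/2·26.138229≈37.022088; next y=7/10·(-9.088625)+3/4·37.022088≈21.404528
n=9: y≈21.404528, sp=5, e=sp−y≈-16.404528; I≈-7.480192, D=e−e_prev≈-30.493154; u=3/4·(-16.404528)+3/2·(-7.480192)+1/2·(-30.493154)≈-38.770261; next y=7/10·21.404528+3/4·(-38.770261)≈-14.094526
n=10: y≈-14.094526, sp=5, e=sp−y≈19.094526; I≈11.614334, D=e−e_prev≈35.499054; u=3/4·19.094526+3/2·11.614334+1/2·35.499054≈49.491922; next y=7/10·(-14.094526)+3/4·49.491922≈27.252774
n=11: y≈27.252774, sp=5, e=sp−y≈-22.252774; I≈-10.638440, D=e−e_prev≈-41.347299; u=3/4·(-22.252774)+3/2·(-10.638440)+1/2·(-41.347299)≈-53.320889; next y=7/10·27.252774+3/4·(-53.320889)≈-20.913725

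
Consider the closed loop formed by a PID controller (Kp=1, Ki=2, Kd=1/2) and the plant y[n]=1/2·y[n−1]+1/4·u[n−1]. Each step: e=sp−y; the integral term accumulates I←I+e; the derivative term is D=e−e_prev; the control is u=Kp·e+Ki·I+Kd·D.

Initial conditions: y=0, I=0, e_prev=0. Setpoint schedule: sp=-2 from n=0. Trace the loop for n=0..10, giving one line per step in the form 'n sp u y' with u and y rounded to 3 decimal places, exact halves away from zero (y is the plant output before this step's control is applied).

(exact arithmetic carried between steps; '≈' marks a value shown rounded to 6 d.p. or computed from one; I and e_prev carry over from the previous line; the table rounds u and y to 3 d.p., halves away from zero)
n=0: y=0, sp=-2, e=sp−y=-2; I=-2, D=e−e_prev=-2; u=1·(-2)+2·(-2)+1/2·(-2)=-7; next y=1/2·0+1/4·(-7)=-1.75
n=1: y=-1.75, sp=-2, e=sp−y=-0.25; I=-2.25, D=e−e_prev=1.75; u=1·(-0.25)+2·(-2.25)+1/2·1.75=-3.875; next y=1/2·(-1.75)+1/4·(-3.875)=-1.84375
n=2: y=-1.84375, sp=-2, e=sp−y=-0.15625; I=-2.40625, D=e−e_prev=0.09375; u=1·(-0.15625)+2·(-2.40625)+1/2·0.09375=-4.921875; next y=1/2·(-1.84375)+1/4·(-4.921875)≈-2.152344
n=3: y≈-2.152344, sp=-2, e=sp−y≈0.152344; I≈-2.253906, D=e−e_prev≈0.308594; u=1·0.152344+2·(-2.253906)+1/2·0.308594≈-4.201172; next y=1/2·(-2.152344)+1/4·(-4.201172)≈-2.126465
n=4: y≈-2.126465, sp=-2, e=sp−y≈0.126465; I≈-2.127441, D=e−e_prev≈-0.025879; u=1·0.126465+2·(-2.127441)+1/2·(-0.025879)≈-4.141357; next y=1/2·(-2.126465)+1/4·(-4.141357)≈-2.098572
n=5: y≈-2.098572, sp=-2, e=sp−y≈0.098572; I≈-2.028870, D=e−e_prev≈-0.027893; u=1·0.098572+2·(-2.028870)+1/2·(-0.027893)≈-3.973114; next y=1/2·(-2.098572)+1/4·(-3.973114)≈-2.042564
n=6: y≈-2.042564, sp=-2, e=sp−y≈0.042564; I≈-1.986305, D=e−e_prev≈-0.056007; u=1·0.042564+2·(-1.986305)+1/2·(-0.056007)≈-3.958050; next y=1/2·(-2.042564)+1/4·(-3.958050)≈-2.010795
n=7: y≈-2.010795, sp=-2, e=sp−y≈0.010795; I≈-1.975511, D=e−e_prev≈-0.031770; u=1·0.010795+2·(-1.975511)+1/2·(-0.031770)≈-3.956111; next y=1/2·(-2.010795)+1/4·(-3.956111)≈-1.994425
n=8: y≈-1.994425, sp=-2, e=sp−y≈-0.005575; I≈-1.981085, D=e−e_prev≈-0.016369; u=1·(-0.005575)+2·(-1.981085)+1/2·(-0.016369)≈-3.975930; next y=1/2·(-1.994425)+1/4·(-3.975930)≈-1.991195
n=9: y≈-1.991195, sp=-2, e=sp−y≈-0.008805; I≈-1.989890, D=e−e_prev≈-0.003230; u=1·(-0.008805)+2·(-1.989890)+1/2·(-0.003230)≈-3.990200; next y=1/2·(-1.991195)+1/4·(-3.990200)≈-1.993148
n=10: y≈-1.993148, sp=-2, e=sp−y≈-0.006852; I≈-1.996743, D=e−e_prev≈0.001952; u=1·(-0.006852)+2·(-1.996743)+1/2·0.001952≈-3.999361; next y=1/2·(-1.993148)+1/4·(-3.999361)≈-1.996414

0 -2 -7.000 0.000
1 -2 -3.875 -1.750
2 -2 -4.922 -1.844
3 -2 -4.201 -2.152
4 -2 -4.141 -2.126
5 -2 -3.973 -2.099
6 -2 -3.958 -2.043
7 -2 -3.956 -2.011
8 -2 -3.976 -1.994
9 -2 -3.990 -1.991
10 -2 -3.999 -1.993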